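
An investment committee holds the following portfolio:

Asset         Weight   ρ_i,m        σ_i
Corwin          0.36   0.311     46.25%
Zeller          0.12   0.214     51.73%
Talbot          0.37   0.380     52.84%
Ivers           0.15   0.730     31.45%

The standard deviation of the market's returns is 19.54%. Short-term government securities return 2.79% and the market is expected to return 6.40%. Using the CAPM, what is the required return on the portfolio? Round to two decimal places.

β_Corwin = 0.311 × 46.25% / 19.54% = 0.7361
β_Zeller = 0.214 × 51.73% / 19.54% = 0.5665
β_Talbot = 0.380 × 52.84% / 19.54% = 1.0276
β_Ivers = 0.730 × 31.45% / 19.54% = 1.1749
β_P = Σ w_i β_i = 0.36×0.7361 + 0.12×0.5665 + 0.37×1.0276 + 0.15×1.1749 = 0.8894
MRP = 6.40% − 2.79% = 3.61%
E(R_P) = R_f + β_P × MRP = 2.79% + 0.8894 × 3.61% = 6.00%

6.00%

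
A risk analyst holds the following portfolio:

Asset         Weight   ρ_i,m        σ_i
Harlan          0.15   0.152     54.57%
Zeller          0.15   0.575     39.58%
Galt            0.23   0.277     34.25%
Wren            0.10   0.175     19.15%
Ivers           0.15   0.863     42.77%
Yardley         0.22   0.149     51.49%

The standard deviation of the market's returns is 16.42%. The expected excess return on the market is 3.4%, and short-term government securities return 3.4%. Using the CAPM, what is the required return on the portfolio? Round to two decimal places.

β_Harlan = 0.152 × 54.57% / 16.42% = 0.5052
β_Zeller = 0.575 × 39.58% / 16.42% = 1.3860
β_Galt = 0.277 × 34.25% / 16.42% = 0.5778
β_Wren = 0.175 × 19.15% / 16.42% = 0.2041
β_Ivers = 0.863 × 42.77% / 16.42% = 2.2479
β_Yardley = 0.149 × 51.49% / 16.42% = 0.4672
β_P = Σ w_i β_i = 0.15×0.5052 + 0.15×1.3860 + 0.23×0.5778 + 0.10×0.2041 + 0.15×2.2479 + 0.22×0.4672 = 0.8770
E(R_P) = R_f + β_P × MRP = 3.4% + 0.8770 × 3.4% = 6.38%

6.38%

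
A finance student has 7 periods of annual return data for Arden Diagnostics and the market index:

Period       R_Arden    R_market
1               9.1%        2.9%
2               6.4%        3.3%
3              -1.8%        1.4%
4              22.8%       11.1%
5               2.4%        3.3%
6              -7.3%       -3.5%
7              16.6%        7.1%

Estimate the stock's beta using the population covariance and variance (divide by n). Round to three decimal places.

2.196

Mean R_i = (9.1 + 6.4 − 1.8 + 22.8 + 2.4 − 7.3 + 16.6) / 7 = 6.8857%
Mean R_m = (2.9 + 3.3 + 1.4 + 11.1 + 3.3 − 3.5 + 7.1) / 7 = 3.6571%
Σ(R_i − R̄_i)(R_m − R̄_m) = 273.1257  ⇒  Cov = 273.1257 / 7 = 39.0180
Σ(R_m − R̄_m)² = 124.3971  ⇒  Var(R_m) = 124.3971 / 7 = 17.7710
β = Cov / Var(R_m) = 39.0180 / 17.7710 = 2.1956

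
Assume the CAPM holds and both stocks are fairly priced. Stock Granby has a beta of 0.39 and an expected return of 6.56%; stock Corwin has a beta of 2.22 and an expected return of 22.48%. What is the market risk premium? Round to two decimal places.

Both satisfy E(R) = R_f + β·MRP, so the slope of the SML is
MRP = (22.48% − 6.56%) / (2.22 − 0.39) = 15.92% / 1.83 = 8.6995%

8.70%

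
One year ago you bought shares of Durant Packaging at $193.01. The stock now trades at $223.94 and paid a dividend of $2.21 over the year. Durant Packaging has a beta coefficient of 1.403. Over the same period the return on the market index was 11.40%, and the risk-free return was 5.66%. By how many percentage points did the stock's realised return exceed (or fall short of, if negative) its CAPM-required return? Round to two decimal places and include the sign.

+3.46%

Realised HPR = (P1 + D1 − P0) / P0 = (223.94 + 2.21 − 193.01) / 193.01 = 33.14 / 193.01 = 17.1701%
MRP = 11.40% − 5.66% = 5.74%
CAPM required = R_f + β·MRP = 5.66% + 1.403 × 5.74% = 13.71322%
α = realised − required = 17.1701% − 13.71322% = +3.46%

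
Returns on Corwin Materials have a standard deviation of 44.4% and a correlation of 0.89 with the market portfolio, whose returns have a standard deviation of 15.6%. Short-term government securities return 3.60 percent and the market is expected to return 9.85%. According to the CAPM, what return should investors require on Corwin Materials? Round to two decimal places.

19.43%

β = ρ × σ_i / σ_m = 0.89 × 44.4% / 15.6% = 2.5331
MRP = 9.85% − 3.60% = 6.25%
E(R) = 3.60% + 2.5331 × 6.25% = 19.43%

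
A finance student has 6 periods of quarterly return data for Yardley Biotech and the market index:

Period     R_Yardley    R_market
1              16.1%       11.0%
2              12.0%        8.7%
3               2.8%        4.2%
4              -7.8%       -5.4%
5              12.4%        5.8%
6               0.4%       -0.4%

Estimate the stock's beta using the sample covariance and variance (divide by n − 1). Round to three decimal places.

1.451

Mean R_i = (16.1 + 12.0 + 2.8 − 7.8 + 12.4 + 0.4) / 6 = 5.9833%
Mean R_m = (11.0 + 8.7 + 4.2 − 5.4 + 5.8 − 0.4) / 6 = 3.9833%
Σ(R_i − R̄_i)(R_m − R̄_m) = 264.1383  ⇒  Cov = 264.1383 / 5 = 52.8277
Σ(R_m − R̄_m)² = 182.0883  ⇒  Var(R_m) = 182.0883 / 5 = 36.4177
β = Cov / Var(R_m) = 52.8277 / 36.4177 = 1.4506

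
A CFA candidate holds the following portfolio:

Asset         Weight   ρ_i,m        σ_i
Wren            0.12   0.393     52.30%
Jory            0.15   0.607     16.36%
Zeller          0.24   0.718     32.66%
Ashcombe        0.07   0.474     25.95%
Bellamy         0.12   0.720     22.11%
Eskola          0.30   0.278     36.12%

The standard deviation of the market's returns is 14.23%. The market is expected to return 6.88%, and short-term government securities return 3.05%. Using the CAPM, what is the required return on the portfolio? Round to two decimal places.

7.19%

β_Wren = 0.393 × 52.30% / 14.23% = 1.4444
β_Jory = 0.607 × 16.36% / 14.23% = 0.6979
β_Zeller = 0.718 × 32.66% / 14.23% = 1.6479
β_Ashcombe = 0.474 × 25.95% / 14.23% = 0.8644
β_Bellamy = 0.720 × 22.11% / 14.23% = 1.1187
β_Eskola = 0.278 × 36.12% / 14.23% = 0.7056
β_P = Σ w_i β_i = 0.12×1.4444 + 0.15×0.6979 + 0.24×1.6479 + 0.07×0.8644 + 0.12×1.1187 + 0.30×0.7056 = 1.0799
MRP = 6.88% − 3.05% = 3.83%
E(R_P) = R_f + β_P × MRP = 3.05% + 1.0799 × 3.83% = 7.19%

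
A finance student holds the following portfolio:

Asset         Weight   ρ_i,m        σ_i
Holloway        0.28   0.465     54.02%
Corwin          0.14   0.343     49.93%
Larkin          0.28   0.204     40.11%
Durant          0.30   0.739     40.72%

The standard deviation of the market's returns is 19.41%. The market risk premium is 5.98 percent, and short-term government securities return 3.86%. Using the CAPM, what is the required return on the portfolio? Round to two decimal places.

β_Holloway = 0.465 × 54.02% / 19.41% = 1.2941
β_Corwin = 0.343 × 49.93% / 19.41% = 0.8823
β_Larkin = 0.204 × 40.11% / 19.41% = 0.4216
β_Durant = 0.739 × 40.72% / 19.41% = 1.5503
β_P = Σ w_i β_i = 0.28×1.2941 + 0.14×0.8823 + 0.28×0.4216 + 0.30×1.5503 = 1.0690
E(R_P) = R_f + β_P × MRP = 3.86% + 1.0690 × 5.98% = 10.25%

10.25%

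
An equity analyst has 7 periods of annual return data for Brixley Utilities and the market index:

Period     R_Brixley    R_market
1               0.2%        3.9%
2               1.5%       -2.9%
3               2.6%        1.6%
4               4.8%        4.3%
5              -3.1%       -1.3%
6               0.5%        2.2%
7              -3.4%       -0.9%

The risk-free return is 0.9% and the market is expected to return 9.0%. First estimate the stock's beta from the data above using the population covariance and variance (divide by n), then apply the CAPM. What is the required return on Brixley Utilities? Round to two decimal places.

Mean R_i = (0.2 + 1.5 + 2.6 + 4.8 − 3.1 + 0.5 − 3.4) / 7 = 0.4429%
Mean R_m = (3.9 − 2.9 + 1.6 + 4.3 − 1.3 + 2.2 − 0.9) / 7 = 0.9857%
Σ(R_i − R̄_i)(R_m − R̄_m) = 26.3643  ⇒  Cov = 26.3643 / 7 = 3.7663
Σ(R_m − R̄_m)² = 45.2086  ⇒  Var(R_m) = 45.2086 / 7 = 6.4584
β = Cov / Var(R_m) = 3.7663 / 6.4584 = 0.5832
MRP = 9.0% − 0.9% = 8.10%
E(R) = R_f + β × MRP = 0.9% + 0.5832 × 8.1% = 5.62%

5.62%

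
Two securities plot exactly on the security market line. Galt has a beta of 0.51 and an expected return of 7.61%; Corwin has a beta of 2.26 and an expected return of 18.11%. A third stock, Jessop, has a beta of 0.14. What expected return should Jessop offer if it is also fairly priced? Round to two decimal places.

5.39%

MRP (SML slope) = (18.11% − 7.61%) / (2.26 − 0.51) = 10.50% / 1.75 = 6.0000%
R_f (intercept) = 7.61% − 0.51 × 6.0000% = 4.5500%
E(R_Jessop) = R_f + β × MRP = 4.5500% + 0.14 × 6.0000% = 5.39%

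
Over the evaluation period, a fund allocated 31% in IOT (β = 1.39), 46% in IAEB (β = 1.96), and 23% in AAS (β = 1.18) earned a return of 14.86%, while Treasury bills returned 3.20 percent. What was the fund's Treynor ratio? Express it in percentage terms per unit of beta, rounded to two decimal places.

β_P = 0.31×1.39 + 0.46×1.96 + 0.23×1.18 = 1.6039
Treynor = (R_P − R_f) / β_P = (14.86% − 3.20%) / 1.6039 = 11.66% / 1.6039 = 7.27%

7.27%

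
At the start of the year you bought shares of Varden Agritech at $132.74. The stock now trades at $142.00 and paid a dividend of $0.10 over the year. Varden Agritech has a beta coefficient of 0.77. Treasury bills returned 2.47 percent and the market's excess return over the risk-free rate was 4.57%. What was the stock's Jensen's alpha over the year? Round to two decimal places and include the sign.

+1.06%

Realised HPR = (P1 + D1 − P0) / P0 = (142.00 + 0.10 − 132.74) / 132.74 = 9.36 / 132.74 = 7.0514%
CAPM required = R_f + β·MRP = 2.47% + 0.77 × 4.57% = 5.9889%
α = realised − required = 7.0514% − 5.9889% = +1.06%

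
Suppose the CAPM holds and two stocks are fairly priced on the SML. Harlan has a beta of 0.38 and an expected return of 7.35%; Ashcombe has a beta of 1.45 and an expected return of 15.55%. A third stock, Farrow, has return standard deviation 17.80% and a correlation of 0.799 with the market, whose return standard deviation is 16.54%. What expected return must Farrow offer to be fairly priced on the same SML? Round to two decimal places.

MRP = (15.55% − 7.35%) / (1.45 − 0.38) = 7.6636%
R_f = 7.35% − 0.38 × 7.6636% = 4.4378%
β_Farrow = ρ·σ_i/σ_m = 0.799 × 17.80 / 16.54 = 0.8599
E(R_Farrow) = R_f + β × MRP = 4.4378% + 0.8599 × 7.6636% = 11.03%

11.03%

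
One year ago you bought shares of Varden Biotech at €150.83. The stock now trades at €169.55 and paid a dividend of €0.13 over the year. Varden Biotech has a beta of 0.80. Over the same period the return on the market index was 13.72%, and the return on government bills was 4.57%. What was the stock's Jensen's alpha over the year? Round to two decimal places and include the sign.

+0.61%

Realised HPR = (P1 + D1 − P0) / P0 = (169.55 + 0.13 − 150.83) / 150.83 = 18.85 / 150.83 = 12.4975%
MRP = 13.72% − 4.57% = 9.15%
CAPM required = R_f + β·MRP = 4.57% + 0.80 × 9.15% = 11.8900%
α = realised − required = 12.4975% − 11.8900% = +0.61%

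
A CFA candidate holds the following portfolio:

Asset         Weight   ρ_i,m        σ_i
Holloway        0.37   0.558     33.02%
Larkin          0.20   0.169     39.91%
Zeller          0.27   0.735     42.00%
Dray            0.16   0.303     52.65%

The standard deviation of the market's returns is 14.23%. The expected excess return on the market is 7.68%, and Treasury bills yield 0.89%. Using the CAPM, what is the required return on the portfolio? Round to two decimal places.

β_Holloway = 0.558 × 33.02% / 14.23% = 1.2948
β_Larkin = 0.169 × 39.91% / 14.23% = 0.4740
β_Zeller = 0.735 × 42.00% / 14.23% = 2.1694
β_Dray = 0.303 × 52.65% / 14.23% = 1.1211
β_P = Σ w_i β_i = 0.37×1.2948 + 0.20×0.4740 + 0.27×2.1694 + 0.16×1.1211 = 1.3390
E(R_P) = R_f + β_P × MRP = 0.89% + 1.3390 × 7.68% = 11.17%

11.17%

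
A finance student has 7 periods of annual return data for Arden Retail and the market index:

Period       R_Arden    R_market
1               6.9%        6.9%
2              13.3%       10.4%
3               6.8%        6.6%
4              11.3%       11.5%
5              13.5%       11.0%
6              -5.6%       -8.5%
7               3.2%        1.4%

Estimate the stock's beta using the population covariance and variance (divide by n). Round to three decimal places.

Mean R_i = (6.9 + 13.3 + 6.8 + 11.3 + 13.5 − 5.6 + 3.2) / 7 = 7.0571%
Mean R_m = (6.9 + 10.4 + 6.6 + 11.5 + 11.0 − 8.5 + 1.4) / 7 = 5.6143%
Σ(R_i − R̄_i)(R_m − R̄_m) = 283.9943  ⇒  Cov = 283.9943 / 7 = 40.5706
Σ(R_m − R̄_m)² = 306.1486  ⇒  Var(R_m) = 306.1486 / 7 = 43.7355
β = Cov / Var(R_m) = 40.5706 / 43.7355 = 0.9276

0.928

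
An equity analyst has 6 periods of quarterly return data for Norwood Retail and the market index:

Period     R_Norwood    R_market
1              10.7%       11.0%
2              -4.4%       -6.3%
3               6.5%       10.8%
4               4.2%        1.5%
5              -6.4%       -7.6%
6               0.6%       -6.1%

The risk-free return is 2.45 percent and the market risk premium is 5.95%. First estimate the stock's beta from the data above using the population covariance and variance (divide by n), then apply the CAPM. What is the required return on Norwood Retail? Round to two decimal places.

Mean R_i = (10.7 − 4.4 + 6.5 + 4.2 − 6.4 + 0.6) / 6 = 1.8667%
Mean R_m = (11.0 − 6.3 + 10.8 + 1.5 − 7.6 − 6.1) / 6 = 0.5500%
Σ(R_i − R̄_i)(R_m − R̄_m) = 260.7400  ⇒  Cov = 260.7400 / 6 = 43.4567
Σ(R_m − R̄_m)² = 372.7350  ⇒  Var(R_m) = 372.7350 / 6 = 62.1225
β = Cov / Var(R_m) = 43.4567 / 62.1225 = 0.6995
E(R) = R_f + β × MRP = 2.45% + 0.6995 × 5.95% = 6.61%

6.61%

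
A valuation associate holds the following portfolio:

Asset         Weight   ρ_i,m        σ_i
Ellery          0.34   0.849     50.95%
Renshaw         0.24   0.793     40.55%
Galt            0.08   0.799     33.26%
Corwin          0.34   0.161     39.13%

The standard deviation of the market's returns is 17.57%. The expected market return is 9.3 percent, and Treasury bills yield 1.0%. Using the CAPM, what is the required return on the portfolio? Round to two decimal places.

β_Ellery = 0.849 × 50.95% / 17.57% = 2.4620
β_Renshaw = 0.793 × 40.55% / 17.57% = 1.8302
β_Galt = 0.799 × 33.26% / 17.57% = 1.5125
β_Corwin = 0.161 × 39.13% / 17.57% = 0.3586
β_P = Σ w_i β_i = 0.34×2.4620 + 0.24×1.8302 + 0.08×1.5125 + 0.34×0.3586 = 1.5193
MRP = 9.3% − 1.0% = 8.30%
E(R_P) = R_f + β_P × MRP = 1.0% + 1.5193 × 8.3% = 13.61%

13.61%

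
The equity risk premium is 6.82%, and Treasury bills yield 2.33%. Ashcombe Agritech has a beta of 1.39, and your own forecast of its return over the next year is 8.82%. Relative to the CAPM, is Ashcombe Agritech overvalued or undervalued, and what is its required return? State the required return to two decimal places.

Required return = R_f + β·MRP = 2.33% + 1.39 × 6.82% = 11.81%
Forecast 8.82% < required 11.81% → the stock plots below the SML → overvalued.

Overvalued; required return 11.81%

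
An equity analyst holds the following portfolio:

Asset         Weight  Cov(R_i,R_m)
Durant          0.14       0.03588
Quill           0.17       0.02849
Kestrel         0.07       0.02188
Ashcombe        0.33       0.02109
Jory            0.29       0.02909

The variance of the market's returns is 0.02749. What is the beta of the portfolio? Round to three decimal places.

β_Durant = 0.03588 / 0.02749 = 1.3052
β_Quill = 0.02849 / 0.02749 = 1.0364
β_Kestrel = 0.02188 / 0.02749 = 0.7959
β_Ashcombe = 0.02109 / 0.02749 = 0.7672
β_Jory = 0.02909 / 0.02749 = 1.0582
β_P = Σ w_i β_i = 0.14×1.3052 + 0.17×1.0364 + 0.07×0.7959 + 0.33×0.7672 + 0.29×1.0582 = 0.9747

0.975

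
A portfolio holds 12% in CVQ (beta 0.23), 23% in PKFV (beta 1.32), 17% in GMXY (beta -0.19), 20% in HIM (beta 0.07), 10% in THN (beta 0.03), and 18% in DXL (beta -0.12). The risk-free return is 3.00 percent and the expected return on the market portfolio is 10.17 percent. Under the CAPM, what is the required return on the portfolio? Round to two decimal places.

5.11%

β_P = Σ w_i β_i = 0.12×0.23 + 0.23×1.32 + 0.17×-0.19 + 0.20×0.07 + 0.10×0.03 + 0.18×-0.12 = 0.2943
MRP = 10.17% − 3.00% = 7.17%
E(R_P) = R_f + β_P × MRP = 3.00% + 0.2943 × 7.17% = 5.11%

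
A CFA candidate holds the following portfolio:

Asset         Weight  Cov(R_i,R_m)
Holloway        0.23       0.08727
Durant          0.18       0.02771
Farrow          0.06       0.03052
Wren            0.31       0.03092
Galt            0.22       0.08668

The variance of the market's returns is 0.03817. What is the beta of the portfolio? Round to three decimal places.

β_Holloway = 0.08727 / 0.03817 = 2.2864
β_Durant = 0.02771 / 0.03817 = 0.7260
β_Farrow = 0.03052 / 0.03817 = 0.7996
β_Wren = 0.03092 / 0.03817 = 0.8101
β_Galt = 0.08668 / 0.03817 = 2.2709
β_P = Σ w_i β_i = 0.23×2.2864 + 0.18×0.7260 + 0.06×0.7996 + 0.31×0.8101 + 0.22×2.2709 = 1.4553

1.455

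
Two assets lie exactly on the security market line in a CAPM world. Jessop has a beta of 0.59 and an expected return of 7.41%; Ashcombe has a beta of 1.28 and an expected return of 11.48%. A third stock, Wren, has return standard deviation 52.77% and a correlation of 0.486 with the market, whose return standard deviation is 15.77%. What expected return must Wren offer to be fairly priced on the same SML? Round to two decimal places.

13.52%

MRP = (11.48% − 7.41%) / (1.28 − 0.59) = 5.8986%
R_f = 7.41% − 0.59 × 5.8986% = 3.9298%
β_Wren = ρ·σ_i/σ_m = 0.486 × 52.77 / 15.77 = 1.6263
E(R_Wren) = R_f + β × MRP = 3.9298% + 1.6263 × 5.8986% = 13.52%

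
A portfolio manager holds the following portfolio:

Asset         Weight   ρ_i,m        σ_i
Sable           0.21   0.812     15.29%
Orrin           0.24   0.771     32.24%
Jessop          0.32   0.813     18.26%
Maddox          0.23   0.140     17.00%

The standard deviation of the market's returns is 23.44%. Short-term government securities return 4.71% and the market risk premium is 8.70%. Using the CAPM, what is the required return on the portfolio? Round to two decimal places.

9.86%

β_Sable = 0.812 × 15.29% / 23.44% = 0.5297
β_Orrin = 0.771 × 32.24% / 23.44% = 1.0605
β_Jessop = 0.813 × 18.26% / 23.44% = 0.6333
β_Maddox = 0.140 × 17.00% / 23.44% = 0.1015
β_P = Σ w_i β_i = 0.21×0.5297 + 0.24×1.0605 + 0.32×0.6333 + 0.23×0.1015 = 0.5918
E(R_P) = R_f + β_P × MRP = 4.71% + 0.5918 × 8.70% = 9.86%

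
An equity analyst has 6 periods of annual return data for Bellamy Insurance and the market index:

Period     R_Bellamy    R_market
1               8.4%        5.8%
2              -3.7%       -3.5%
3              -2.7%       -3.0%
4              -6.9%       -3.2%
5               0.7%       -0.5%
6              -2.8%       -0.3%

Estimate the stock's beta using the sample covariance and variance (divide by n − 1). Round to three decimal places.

1.406

Mean R_i = (8.4 − 3.7 − 2.7 − 6.9 + 0.7 − 2.8) / 6 = -1.1667%
Mean R_m = (5.8 − 3.5 − 3.0 − 3.2 − 0.5 − 0.3) / 6 = -0.7833%
Σ(R_i − R̄_i)(R_m − R̄_m) = 86.8567  ⇒  Cov = 86.8567 / 5 = 17.3713
Σ(R_m − R̄_m)² = 61.7883  ⇒  Var(R_m) = 61.7883 / 5 = 12.3577
β = Cov / Var(R_m) = 17.3713 / 12.3577 = 1.4057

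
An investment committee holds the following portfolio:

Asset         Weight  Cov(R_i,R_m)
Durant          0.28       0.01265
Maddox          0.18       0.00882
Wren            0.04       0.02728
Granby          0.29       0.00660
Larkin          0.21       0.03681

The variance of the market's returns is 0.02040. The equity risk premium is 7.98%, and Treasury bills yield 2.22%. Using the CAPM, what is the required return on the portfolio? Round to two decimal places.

β_Durant = 0.01265 / 0.02040 = 0.6201
β_Maddox = 0.00882 / 0.02040 = 0.4324
β_Wren = 0.02728 / 0.02040 = 1.3373
β_Granby = 0.00660 / 0.02040 = 0.3235
β_Larkin = 0.03681 / 0.02040 = 1.8044
β_P = Σ w_i β_i = 0.28×0.6201 + 0.18×0.4324 + 0.04×1.3373 + 0.29×0.3235 + 0.21×1.8044 = 0.7777
E(R_P) = R_f + β_P × MRP = 2.22% + 0.7777 × 7.98% = 8.43%

8.43%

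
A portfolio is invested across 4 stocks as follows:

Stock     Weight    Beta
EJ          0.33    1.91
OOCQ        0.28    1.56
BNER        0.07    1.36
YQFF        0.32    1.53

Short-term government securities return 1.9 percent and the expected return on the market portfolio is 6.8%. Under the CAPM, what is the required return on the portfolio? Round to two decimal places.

β_P = Σ w_i β_i = 0.33×1.91 + 0.28×1.56 + 0.07×1.36 + 0.32×1.53 = 1.6519
MRP = 6.8% − 1.9% = 4.90%
E(R_P) = R_f + β_P × MRP = 1.9% + 1.6519 × 4.9% = 9.99%

9.99%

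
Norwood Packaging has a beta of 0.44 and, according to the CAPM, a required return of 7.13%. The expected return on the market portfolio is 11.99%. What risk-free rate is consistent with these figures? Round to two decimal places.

E(R) = R_f + β(E(R_m) − R_f) = R_f(1 − β) + β·E(R_m)
7.13% = R_f × (1 − 0.44) + 0.44 × 11.99%
7.13% = R_f × 0.56 + 5.2756%
R_f = (7.13% − 5.2756%) / 0.56 = 3.31%

3.31%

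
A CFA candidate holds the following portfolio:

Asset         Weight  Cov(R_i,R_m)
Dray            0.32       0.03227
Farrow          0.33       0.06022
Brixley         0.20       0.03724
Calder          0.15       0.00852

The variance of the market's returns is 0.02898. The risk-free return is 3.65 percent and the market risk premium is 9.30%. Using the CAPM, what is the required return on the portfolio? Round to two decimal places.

16.14%

β_Dray = 0.03227 / 0.02898 = 1.1135
β_Farrow = 0.06022 / 0.02898 = 2.0780
β_Brixley = 0.03724 / 0.02898 = 1.2850
β_Calder = 0.00852 / 0.02898 = 0.2940
β_P = Σ w_i β_i = 0.32×1.1135 + 0.33×2.0780 + 0.20×1.2850 + 0.15×0.2940 = 1.3432
E(R_P) = R_f + β_P × MRP = 3.65% + 1.3432 × 9.30% = 16.14%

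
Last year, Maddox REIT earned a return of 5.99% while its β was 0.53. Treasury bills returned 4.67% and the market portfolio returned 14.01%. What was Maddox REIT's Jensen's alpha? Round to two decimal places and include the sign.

-3.63%

Market excess return = 14.01% − 4.67% = 9.34%
CAPM benchmark = R_f + β(R_m − R_f) = 4.67% + 0.53 × 9.34% = 9.6202%
α = actual − benchmark = 5.99% − 9.6202% = -3.63%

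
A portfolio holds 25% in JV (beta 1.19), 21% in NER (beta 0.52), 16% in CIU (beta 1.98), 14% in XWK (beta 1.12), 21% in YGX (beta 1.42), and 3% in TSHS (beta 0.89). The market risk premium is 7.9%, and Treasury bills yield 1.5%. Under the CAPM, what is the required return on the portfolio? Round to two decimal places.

β_P = Σ w_i β_i = 0.25×1.19 + 0.21×0.52 + 0.16×1.98 + 0.14×1.12 + 0.21×1.42 + 0.03×0.89 = 1.2052
E(R_P) = R_f + β_P × MRP = 1.5% + 1.2052 × 7.9% = 11.02%

11.02%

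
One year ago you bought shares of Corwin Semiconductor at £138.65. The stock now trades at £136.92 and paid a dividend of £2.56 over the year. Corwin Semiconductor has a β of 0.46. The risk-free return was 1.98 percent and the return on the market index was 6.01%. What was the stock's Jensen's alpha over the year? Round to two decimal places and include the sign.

Realised HPR = (P1 + D1 − P0) / P0 = (136.92 + 2.56 − 138.65) / 138.65 = 0.83 / 138.65 = 0.5986%
MRP = 6.01% − 1.98% = 4.03%
CAPM required = R_f + β·MRP = 1.98% + 0.46 × 4.03% = 3.8338%
α = realised − required = 0.5986% − 3.8338% = -3.24%

-3.24%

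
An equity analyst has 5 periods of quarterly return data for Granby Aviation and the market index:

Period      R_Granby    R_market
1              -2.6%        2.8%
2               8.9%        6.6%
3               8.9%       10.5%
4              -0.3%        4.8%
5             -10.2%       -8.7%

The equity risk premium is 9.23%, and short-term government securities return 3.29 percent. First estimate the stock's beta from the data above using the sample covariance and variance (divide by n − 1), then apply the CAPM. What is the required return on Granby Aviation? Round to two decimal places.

12.87%

Mean R_i = (-2.6 + 8.9 + 8.9 − 0.3 − 10.2) / 5 = 0.9400%
Mean R_m = (2.8 + 6.6 + 10.5 + 4.8 − 8.7) / 5 = 3.2000%
Σ(R_i − R̄_i)(R_m − R̄_m) = 217.1700  ⇒  Cov = 217.1700 / 4 = 54.2925
Σ(R_m − R̄_m)² = 209.1800  ⇒  Var(R_m) = 209.1800 / 4 = 52.2950
β = Cov / Var(R_m) = 54.2925 / 52.2950 = 1.0382
E(R) = R_f + β × MRP = 3.29% + 1.0382 × 9.23% = 12.87%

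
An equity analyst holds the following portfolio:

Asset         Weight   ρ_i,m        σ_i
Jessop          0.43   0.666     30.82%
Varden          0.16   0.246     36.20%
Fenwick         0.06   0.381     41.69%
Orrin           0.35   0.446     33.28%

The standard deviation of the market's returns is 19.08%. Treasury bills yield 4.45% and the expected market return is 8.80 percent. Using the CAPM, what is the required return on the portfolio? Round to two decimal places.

β_Jessop = 0.666 × 30.82% / 19.08% = 1.0758
β_Varden = 0.246 × 36.20% / 19.08% = 0.4667
β_Fenwick = 0.381 × 41.69% / 19.08% = 0.8325
β_Orrin = 0.446 × 33.28% / 19.08% = 0.7779
β_P = Σ w_i β_i = 0.43×1.0758 + 0.16×0.4667 + 0.06×0.8325 + 0.35×0.7779 = 0.8595
MRP = 8.80% − 4.45% = 4.35%
E(R_P) = R_f + β_P × MRP = 4.45% + 0.8595 × 4.35% = 8.19%

8.19%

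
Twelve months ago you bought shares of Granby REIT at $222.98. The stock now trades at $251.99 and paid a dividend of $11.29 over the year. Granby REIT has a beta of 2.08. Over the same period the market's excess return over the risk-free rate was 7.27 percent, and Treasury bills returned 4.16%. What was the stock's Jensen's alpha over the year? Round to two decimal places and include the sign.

Realised HPR = (P1 + D1 − P0) / P0 = (251.99 + 11.29 − 222.98) / 222.98 = 40.30 / 222.98 = 18.0734%
CAPM required = R_f + β·MRP = 4.16% + 2.08 × 7.27% = 19.2816%
α = realised − required = 18.0734% − 19.2816% = -1.21%

-1.21%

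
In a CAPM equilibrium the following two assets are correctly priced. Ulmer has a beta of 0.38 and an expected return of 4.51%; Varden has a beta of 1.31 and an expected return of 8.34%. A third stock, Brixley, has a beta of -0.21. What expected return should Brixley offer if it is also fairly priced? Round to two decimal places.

2.08%

MRP (SML slope) = (8.34% − 4.51%) / (1.31 − 0.38) = 3.83% / 0.93 = 4.1183%
R_f (intercept) = 4.51% − 0.38 × 4.1183% = 2.9450%
E(R_Brixley) = R_f + β × MRP = 2.9450% + -0.21 × 4.1183% = 2.08%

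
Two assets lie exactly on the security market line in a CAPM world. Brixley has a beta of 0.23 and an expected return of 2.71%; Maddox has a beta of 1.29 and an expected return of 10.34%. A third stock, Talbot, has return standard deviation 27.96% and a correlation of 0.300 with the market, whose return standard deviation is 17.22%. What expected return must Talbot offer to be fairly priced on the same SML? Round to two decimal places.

MRP = (10.34% − 2.71%) / (1.29 − 0.23) = 7.1981%
R_f = 2.71% − 0.23 × 7.1981% = 1.0544%
β_Talbot = ρ·σ_i/σ_m = 0.300 × 27.96 / 17.22 = 0.4871
E(R_Talbot) = R_f + β × MRP = 1.0544% + 0.4871 × 7.1981% = 4.56%

4.56%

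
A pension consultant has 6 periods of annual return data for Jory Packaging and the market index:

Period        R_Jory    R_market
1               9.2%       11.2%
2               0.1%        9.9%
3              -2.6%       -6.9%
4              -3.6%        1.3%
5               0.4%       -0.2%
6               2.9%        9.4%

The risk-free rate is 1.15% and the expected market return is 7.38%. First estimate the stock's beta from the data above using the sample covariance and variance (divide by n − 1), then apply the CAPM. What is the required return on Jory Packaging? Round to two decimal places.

Mean R_i = (9.2 + 0.1 − 2.6 − 3.6 + 0.4 + 2.9) / 6 = 1.0667%
Mean R_m = (11.2 + 9.9 − 6.9 + 1.3 − 0.2 + 9.4) / 6 = 4.1167%
Σ(R_i − R̄_i)(R_m − R̄_m) = 118.1233  ⇒  Cov = 118.1233 / 5 = 23.6247
Σ(R_m − R̄_m)² = 259.4683  ⇒  Var(R_m) = 259.4683 / 5 = 51.8937
β = Cov / Var(R_m) = 23.6247 / 51.8937 = 0.4553
MRP = 7.38% − 1.15% = 6.23%
E(R) = R_f + β × MRP = 1.15% + 0.4553 × 6.23% = 3.99%

3.99%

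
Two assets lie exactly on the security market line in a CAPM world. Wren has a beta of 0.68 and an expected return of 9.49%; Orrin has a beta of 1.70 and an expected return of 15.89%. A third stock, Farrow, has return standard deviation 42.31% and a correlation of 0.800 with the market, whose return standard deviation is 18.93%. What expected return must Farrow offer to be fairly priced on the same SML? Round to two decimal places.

16.44%

MRP = (15.89% − 9.49%) / (1.70 − 0.68) = 6.2745%
R_f = 9.49% − 0.68 × 6.2745% = 5.2233%
β_Farrow = ρ·σ_i/σ_m = 0.800 × 42.31 / 18.93 = 1.7881
E(R_Farrow) = R_f + β × MRP = 5.2233% + 1.7881 × 6.2745% = 16.44%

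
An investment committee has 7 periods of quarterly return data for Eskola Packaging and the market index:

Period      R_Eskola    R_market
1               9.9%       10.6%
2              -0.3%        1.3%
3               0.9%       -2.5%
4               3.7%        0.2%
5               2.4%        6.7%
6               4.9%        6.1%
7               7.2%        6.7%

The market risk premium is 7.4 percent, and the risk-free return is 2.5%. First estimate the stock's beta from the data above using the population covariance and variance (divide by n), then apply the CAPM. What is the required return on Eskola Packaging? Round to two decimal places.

Mean R_i = (9.9 − 0.3 + 0.9 + 3.7 + 2.4 + 4.9 + 7.2) / 7 = 4.1000%
Mean R_m = (10.6 + 1.3 − 2.5 + 0.2 + 6.7 + 6.1 + 6.7) / 7 = 4.1571%
Σ(R_i − R̄_i)(R_m − R̄_m) = 77.9400  ⇒  Cov = 77.9400 / 7 = 11.1343
Σ(R_m − R̄_m)² = 126.3571  ⇒  Var(R_m) = 126.3571 / 7 = 18.0510
β = Cov / Var(R_m) = 11.1343 / 18.0510 = 0.6168
E(R) = R_f + β × MRP = 2.5% + 0.6168 × 7.4% = 7.06%

7.06%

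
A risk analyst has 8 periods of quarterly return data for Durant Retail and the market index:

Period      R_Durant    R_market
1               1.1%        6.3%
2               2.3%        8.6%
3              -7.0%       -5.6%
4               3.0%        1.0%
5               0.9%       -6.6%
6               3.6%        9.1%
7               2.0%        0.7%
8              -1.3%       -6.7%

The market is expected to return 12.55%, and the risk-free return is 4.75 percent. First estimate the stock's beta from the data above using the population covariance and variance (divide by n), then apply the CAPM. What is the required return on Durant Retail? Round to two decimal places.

7.30%

Mean R_i = (1.1 + 2.3 − 7.0 + 3.0 + 0.9 + 3.6 + 2.0 − 1.3) / 8 = 0.5750%
Mean R_m = (6.3 + 8.6 − 5.6 + 1.0 − 6.6 + 9.1 + 0.7 − 6.7) / 8 = 0.8500%
Σ(R_i − R̄_i)(R_m − R̄_m) = 101.9300  ⇒  Cov = 101.9300 / 8 = 12.7413
Σ(R_m − R̄_m)² = 311.9800  ⇒  Var(R_m) = 311.9800 / 8 = 38.9975
β = Cov / Var(R_m) = 12.7413 / 38.9975 = 0.3267
MRP = 12.55% − 4.75% = 7.80%
E(R) = R_f + β × MRP = 4.75% + 0.3267 × 7.80% = 7.30%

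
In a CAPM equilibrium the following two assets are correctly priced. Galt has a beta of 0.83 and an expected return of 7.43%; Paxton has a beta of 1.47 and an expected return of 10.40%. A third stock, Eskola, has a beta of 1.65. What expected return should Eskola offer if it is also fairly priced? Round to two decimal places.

MRP (SML slope) = (10.40% − 7.43%) / (1.47 − 0.83) = 2.97% / 0.64 = 4.6406%
R_f (intercept) = 7.43% − 0.83 × 4.6406% = 3.5783%
E(R_Eskola) = R_f + β × MRP = 3.5783% + 1.65 × 4.6406% = 11.24%

11.24%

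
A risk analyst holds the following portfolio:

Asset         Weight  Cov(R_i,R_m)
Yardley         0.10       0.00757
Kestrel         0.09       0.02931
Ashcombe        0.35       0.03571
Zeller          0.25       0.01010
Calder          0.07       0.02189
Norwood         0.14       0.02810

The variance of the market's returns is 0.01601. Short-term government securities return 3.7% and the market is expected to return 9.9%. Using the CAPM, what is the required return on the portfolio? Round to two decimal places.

β_Yardley = 0.00757 / 0.01601 = 0.4728
β_Kestrel = 0.02931 / 0.01601 = 1.8307
β_Ashcombe = 0.03571 / 0.01601 = 2.2305
β_Zeller = 0.01010 / 0.01601 = 0.6309
β_Calder = 0.02189 / 0.01601 = 1.3673
β_Norwood = 0.02810 / 0.01601 = 1.7552
β_P = Σ w_i β_i = 0.10×0.4728 + 0.09×1.8307 + 0.35×2.2305 + 0.25×0.6309 + 0.07×1.3673 + 0.14×1.7552 = 1.4919
MRP = 9.9% − 3.7% = 6.20%
E(R_P) = R_f + β_P × MRP = 3.7% + 1.4919 × 6.2% = 12.95%

12.95%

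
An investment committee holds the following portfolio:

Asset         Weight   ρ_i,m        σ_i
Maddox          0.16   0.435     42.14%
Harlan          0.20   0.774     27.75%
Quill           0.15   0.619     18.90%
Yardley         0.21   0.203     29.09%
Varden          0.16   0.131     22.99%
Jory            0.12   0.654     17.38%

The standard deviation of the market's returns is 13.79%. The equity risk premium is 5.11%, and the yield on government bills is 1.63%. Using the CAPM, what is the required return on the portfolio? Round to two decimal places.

6.10%

β_Maddox = 0.435 × 42.14% / 13.79% = 1.3293
β_Harlan = 0.774 × 27.75% / 13.79% = 1.5575
β_Quill = 0.619 × 18.90% / 13.79% = 0.8484
β_Yardley = 0.203 × 29.09% / 13.79% = 0.4282
β_Varden = 0.131 × 22.99% / 13.79% = 0.2184
β_Jory = 0.654 × 17.38% / 13.79% = 0.8243
β_P = Σ w_i β_i = 0.16×1.3293 + 0.20×1.5575 + 0.15×0.8484 + 0.21×0.4282 + 0.16×0.2184 + 0.12×0.8243 = 0.8752
E(R_P) = R_f + β_P × MRP = 1.63% + 0.8752 × 5.11% = 6.10%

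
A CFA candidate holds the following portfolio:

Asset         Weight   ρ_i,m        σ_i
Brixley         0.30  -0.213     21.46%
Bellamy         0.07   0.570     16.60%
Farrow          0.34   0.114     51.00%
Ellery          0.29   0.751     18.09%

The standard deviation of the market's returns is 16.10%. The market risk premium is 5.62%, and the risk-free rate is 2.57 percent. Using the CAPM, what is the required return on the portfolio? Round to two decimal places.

β_Brixley = -0.213 × 21.46% / 16.10% = -0.2839
β_Bellamy = 0.570 × 16.60% / 16.10% = 0.5877
β_Farrow = 0.114 × 51.00% / 16.10% = 0.3611
β_Ellery = 0.751 × 18.09% / 16.10% = 0.8438
β_P = Σ w_i β_i = 0.30×-0.2839 + 0.07×0.5877 + 0.34×0.3611 + 0.29×0.8438 = 0.3234
E(R_P) = R_f + β_P × MRP = 2.57% + 0.3234 × 5.62% = 4.39%

4.39%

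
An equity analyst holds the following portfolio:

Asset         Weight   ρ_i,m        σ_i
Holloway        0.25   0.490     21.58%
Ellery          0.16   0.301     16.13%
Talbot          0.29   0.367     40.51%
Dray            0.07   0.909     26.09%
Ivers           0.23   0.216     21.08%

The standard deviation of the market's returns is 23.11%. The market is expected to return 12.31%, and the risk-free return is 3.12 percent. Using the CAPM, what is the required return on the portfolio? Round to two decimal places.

β_Holloway = 0.490 × 21.58% / 23.11% = 0.4576
β_Ellery = 0.301 × 16.13% / 23.11% = 0.2101
β_Talbot = 0.367 × 40.51% / 23.11% = 0.6433
β_Dray = 0.909 × 26.09% / 23.11% = 1.0262
β_Ivers = 0.216 × 21.08% / 23.11% = 0.1970
β_P = Σ w_i β_i = 0.25×0.4576 + 0.16×0.2101 + 0.29×0.6433 + 0.07×1.0262 + 0.23×0.1970 = 0.4517
MRP = 12.31% − 3.12% = 9.19%
E(R_P) = R_f + β_P × MRP = 3.12% + 0.4517 × 9.19% = 7.27%

7.27%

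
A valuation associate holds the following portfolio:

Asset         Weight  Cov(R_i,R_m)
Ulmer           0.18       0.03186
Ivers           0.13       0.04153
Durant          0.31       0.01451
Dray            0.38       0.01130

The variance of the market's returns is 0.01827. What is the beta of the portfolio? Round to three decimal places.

1.091

β_Ulmer = 0.03186 / 0.01827 = 1.7438
β_Ivers = 0.04153 / 0.01827 = 2.2731
β_Durant = 0.01451 / 0.01827 = 0.7942
β_Dray = 0.01130 / 0.01827 = 0.6185
β_P = Σ w_i β_i = 0.18×1.7438 + 0.13×2.2731 + 0.31×0.7942 + 0.38×0.6185 = 1.0906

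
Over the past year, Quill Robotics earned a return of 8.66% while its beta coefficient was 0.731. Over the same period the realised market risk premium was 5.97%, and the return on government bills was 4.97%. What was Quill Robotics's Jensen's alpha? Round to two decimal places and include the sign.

-0.67%

CAPM benchmark = R_f + β(R_m − R_f) = 4.97% + 0.731 × 5.97% = 9.33407%
α = actual − benchmark = 8.66% − 9.33407% = -0.67%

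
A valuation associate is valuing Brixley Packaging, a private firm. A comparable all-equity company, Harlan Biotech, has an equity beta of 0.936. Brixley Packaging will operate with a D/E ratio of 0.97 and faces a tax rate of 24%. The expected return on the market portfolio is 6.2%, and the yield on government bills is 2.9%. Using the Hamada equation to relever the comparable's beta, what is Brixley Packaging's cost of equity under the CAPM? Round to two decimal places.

8.27%

β_L = β_U × [1 + (1 − t)(D/E)] = 0.936 × [1 + (1 − 0.24) × 0.97]
    = 0.936 × [1 + 0.76 × 0.97] = 0.936 × 1.7372 = 1.6260
MRP = 6.2% − 2.9% = 3.30%
E(R) = R_f + β_L × MRP = 2.9% + 1.6260 × 3.3% = 8.27%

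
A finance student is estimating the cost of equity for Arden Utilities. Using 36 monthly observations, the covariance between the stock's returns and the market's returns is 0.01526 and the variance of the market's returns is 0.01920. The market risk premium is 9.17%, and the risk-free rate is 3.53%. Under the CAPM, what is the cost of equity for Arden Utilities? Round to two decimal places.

10.82%

β = Cov(R_i, R_m) / Var(R_m) = 0.01526 / 0.01920 = 0.7948
E(R) = R_f + β × MRP = 3.53% + 0.7948 × 9.17% = 10.82%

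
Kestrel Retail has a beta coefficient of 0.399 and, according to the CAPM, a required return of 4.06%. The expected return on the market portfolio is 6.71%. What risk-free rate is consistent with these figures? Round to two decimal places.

2.30%

E(R) = R_f + β(E(R_m) − R_f) = R_f(1 − β) + β·E(R_m)
4.06% = R_f × (1 − 0.399) + 0.399 × 6.71%
4.06% = R_f × 0.601 + 2.67729%
R_f = (4.06% − 2.67729%) / 0.601 = 2.30%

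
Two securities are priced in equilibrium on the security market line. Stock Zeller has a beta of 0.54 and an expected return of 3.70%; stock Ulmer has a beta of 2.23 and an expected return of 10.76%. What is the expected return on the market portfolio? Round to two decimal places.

Both satisfy E(R) = R_f + β·MRP, so the slope of the SML is
MRP = (10.76% − 3.70%) / (2.23 − 0.54) = 7.06% / 1.69 = 4.1775%
R_f = E(R_Zeller) − β_Zeller·MRP = 3.70% − 0.54 × 4.1775% = 1.4442%
E(R_m) = R_f + MRP = 1.4442% + 4.1775% = 5.62%

5.62%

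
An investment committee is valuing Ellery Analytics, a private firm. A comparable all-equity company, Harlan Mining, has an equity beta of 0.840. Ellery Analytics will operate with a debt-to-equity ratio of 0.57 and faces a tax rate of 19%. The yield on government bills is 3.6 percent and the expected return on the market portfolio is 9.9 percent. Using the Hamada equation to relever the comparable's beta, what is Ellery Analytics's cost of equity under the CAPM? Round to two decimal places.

11.34%

β_L = β_U × [1 + (1 − t)(D/E)] = 0.840 × [1 + (1 − 0.19) × 0.57]
    = 0.840 × [1 + 0.81 × 0.57] = 0.840 × 1.4617 = 1.2278
MRP = 9.9% − 3.6% = 6.30%
E(R) = R_f + β_L × MRP = 3.6% + 1.2278 × 6.3% = 11.34%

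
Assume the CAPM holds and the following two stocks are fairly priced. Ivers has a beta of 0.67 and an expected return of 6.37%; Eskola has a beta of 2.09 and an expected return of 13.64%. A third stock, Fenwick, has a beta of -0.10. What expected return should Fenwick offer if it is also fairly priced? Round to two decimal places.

2.43%

MRP (SML slope) = (13.64% − 6.37%) / (2.09 − 0.67) = 7.27% / 1.42 = 5.1197%
R_f (intercept) = 6.37% − 0.67 × 5.1197% = 2.9398%
E(R_Fenwick) = R_f + β × MRP = 2.9398% + -0.10 × 5.1197% = 2.43%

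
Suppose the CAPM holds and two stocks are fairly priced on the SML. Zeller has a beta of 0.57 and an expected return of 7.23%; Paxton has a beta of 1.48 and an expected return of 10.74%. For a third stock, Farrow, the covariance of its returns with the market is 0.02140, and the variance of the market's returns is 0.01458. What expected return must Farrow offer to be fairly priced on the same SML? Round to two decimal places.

10.69%

MRP = (10.74% − 7.23%) / (1.48 − 0.57) = 3.8571%
R_f = 7.23% − 0.57 × 3.8571% = 5.0315%
β_Farrow = Cov / Var(R_m) = 0.02140 / 0.01458 = 1.4678
E(R_Farrow) = R_f + β × MRP = 5.0315% + 1.4678 × 3.8571% = 10.69%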